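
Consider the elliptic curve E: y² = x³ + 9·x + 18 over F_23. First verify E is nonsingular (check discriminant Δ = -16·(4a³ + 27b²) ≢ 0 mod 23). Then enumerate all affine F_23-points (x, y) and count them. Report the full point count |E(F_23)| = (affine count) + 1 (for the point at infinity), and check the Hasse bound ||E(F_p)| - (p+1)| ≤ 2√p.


Affine points = {(0, 8), (0, 15), (3, 7), (3, 16), (4, 7), (4, 16), (5, 2), (5, 21), (6, 9), (6, 14), (8, 2), (8, 21), (9, 0), (10, 2), (10, 21), (13, 3), (13, 20), (14, 6), (14, 17), (15, 3), (15, 20), (16, 7), (16, 16), (17, 1), (17, 22), (18, 3), (18, 20), (22, 10), (22, 13)}; affine count = 29; |E(F_23)| = 30.

Discriminant check: Δ ∝ 4a³ + 27b² = 4·9³ + 27·18² = 4·729 + 27·324 ≡ 3 (mod 23). Nonzero ⇒ E is nonsingular.
For each x ∈ F_23, compute rhs = x³ + 9·x + 18 mod 23, then count y ∈ F_23 with y² ≡ rhs.
  x = 0: rhs = 18, matching y values: 8, 15 (2 points).
  x = 1: rhs = 5, matching y values: none (0 points).
  x = 2: rhs = 21, matching y values: none (0 points).
  x = 3: rhs = 3, matching y values: 7, 16 (2 points).
  x = 4: rhs = 3, matching y values: 7, 16 (2 points).
  x = 5: rhs = 4, matching y values: 2, 21 (2 points).
  x = 6: rhs = 12, matching y values: 9, 14 (2 points).
  x = 7: rhs = 10, matching y values: none (0 points).
  x = 8: rhs = 4, matching y values: 2, 21 (2 points).
  x = 9: rhs = 0, matching y values: 0 (1 points).
  x = 10: rhs = 4, matching y values: 2, 21 (2 points).
  x = 11: rhs = 22, matching y values: none (0 points).
  x = 12: rhs = 14, matching y values: none (0 points).
  x = 13: rhs = 9, matching y values: 3, 20 (2 points).
  x = 14: rhs = 13, matching y values: 6, 17 (2 points).
  x = 15: rhs = 9, matching y values: 3, 20 (2 points).
  x = 16: rhs = 3, matching y values: 7, 16 (2 points).
  x = 17: rhs = 1, matching y values: 1, 22 (2 points).
  x = 18: rhs = 9, matching y values: 3, 20 (2 points).
  x = 19: rhs = 10, matching y values: none (0 points).
  x = 20: rhs = 10, matching y values: none (0 points).
  x = 21: rhs = 15, matching y values: none (0 points).
  x = 22: rhs = 8, matching y values: 10, 13 (2 points).
Total affine count: 29.
Full point count |E(F_23)| = 29 + 1 = 30.
Hasse bound: |30 − (23+1)| = |6| = 6 ≤ 2√23 ≈ 9.5917 ✓.


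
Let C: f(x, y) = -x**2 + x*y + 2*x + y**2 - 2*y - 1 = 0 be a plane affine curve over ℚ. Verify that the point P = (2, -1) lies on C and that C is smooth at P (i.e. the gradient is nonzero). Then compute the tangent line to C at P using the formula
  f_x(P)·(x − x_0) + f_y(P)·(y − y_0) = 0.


Tangent line at P: -3*x - 2*y + 4 = 0.

Step 1: f(2, -1) = 0, so P lies on C.
Step 2: partial derivatives
  f_x(x, y) = -2*x + y + 2, f_y(x, y) = x + 2*y - 2.
  f_x(P) = -3, f_y(P) = -2 (gradient nonzero, so P is smooth).
Step 3: tangent line at P: -3·(x − 2) + -2·(y − -1) = 0.
Expanding: -3*x - 2*y + 4 = 0.


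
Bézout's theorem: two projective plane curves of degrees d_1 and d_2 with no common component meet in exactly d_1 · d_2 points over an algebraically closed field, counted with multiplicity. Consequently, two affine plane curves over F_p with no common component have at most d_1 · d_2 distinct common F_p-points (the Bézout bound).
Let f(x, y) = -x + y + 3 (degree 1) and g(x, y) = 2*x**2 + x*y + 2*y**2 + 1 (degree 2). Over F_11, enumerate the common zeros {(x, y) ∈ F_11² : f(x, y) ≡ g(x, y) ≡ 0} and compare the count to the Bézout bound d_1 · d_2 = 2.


Common zeros: ∅; count = 0; Bézout bound = 2.

deg(f) = 1, deg(g) = 2, so Bézout bound = 2.
Scan x ∈ F_11. For each x, list the y ∈ F_11 with f(x, y) ≡ 0 and those with g(x, y) ≡ 0 (mod 11); the common zeros in that column are the intersection.
  x = 0: f ≡ 0 at y ∈ {8}; g ≡ 0 at y ∈ {4, 7}; common: ∅.
  x = 1: f ≡ 0 at y ∈ {9}; g ≡ 0 at y ∈ ∅; common: ∅.
  x = 2: f ≡ 0 at y ∈ {10}; g ≡ 0 at y ∈ {3, 7}; common: ∅.
  x = 3: f ≡ 0 at y ∈ {0}; g ≡ 0 at y ∈ {2}; common: ∅.
  x = 4: f ≡ 0 at y ∈ {1}; g ≡ 0 at y ∈ {0, 9}; common: ∅.
  x = 5: f ≡ 0 at y ∈ {2}; g ≡ 0 at y ∈ ∅; common: ∅.
  x = 6: f ≡ 0 at y ∈ {3}; g ≡ 0 at y ∈ ∅; common: ∅.
  x = 7: f ≡ 0 at y ∈ {4}; g ≡ 0 at y ∈ {0, 2}; common: ∅.
  x = 8: f ≡ 0 at y ∈ {5}; g ≡ 0 at y ∈ {9}; common: ∅.
  x = 9: f ≡ 0 at y ∈ {6}; g ≡ 0 at y ∈ {4, 8}; common: ∅.
  x = 10: f ≡ 0 at y ∈ {7}; g ≡ 0 at y ∈ ∅; common: ∅.
Collecting: common zeros = ∅, so the count is 0.
Comparison with the Bézout bound: 0 ≤ 2 = deg(f)·deg(g), as expected for curves with no common component (the affine F_11-count falls short of the bound because intersections may lie at infinity, over extension fields, or carry multiplicity).


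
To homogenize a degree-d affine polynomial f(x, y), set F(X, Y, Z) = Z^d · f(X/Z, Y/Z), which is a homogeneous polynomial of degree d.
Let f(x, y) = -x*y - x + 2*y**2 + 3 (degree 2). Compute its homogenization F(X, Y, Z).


F(X, Y, Z) = -X*Y - X*Z + 2*Y**2 + 3*Z**2

deg(f) = 2.
Substitute x = X/Z, y = Y/Z into f, then multiply by Z^2.
  monomial -1·x^1·y^1 ↦ -1·X^1·Y^1·Z^0.
  monomial -1·x^1·y^0 ↦ -1·X^1·Y^0·Z^1.
  monomial 2·x^0·y^2 ↦ 2·X^0·Y^2·Z^0.
  monomial 3·x^0·y^0 ↦ 3·X^0·Y^0·Z^2.
Collecting: F(X, Y, Z) = -X*Y - X*Z + 2*Y**2 + 3*Z**2.


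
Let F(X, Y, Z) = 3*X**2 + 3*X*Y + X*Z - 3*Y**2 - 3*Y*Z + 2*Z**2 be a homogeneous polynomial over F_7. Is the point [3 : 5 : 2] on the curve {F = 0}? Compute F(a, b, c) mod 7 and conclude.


F(3,5,2) ≡ 2 (mod 7); P is NOT on the curve.

Evaluate F(3, 5, 2) term-by-term (mod 7).
  3*X**2 ↦ 3·9·1·1 = 27
  3*X*Y ↦ 3·3·5·1 = 45
  X*Z ↦ 1·3·1·2 = 6
  -3*Y**2 ↦ -3·1·25·1 = -75
  -3*Y*Z ↦ -3·1·5·2 = -30
  2*Z**2 ↦ 2·1·1·4 = 8
Sum: F(3, 5, 2) = (27) + (45) + (6) + (-75) + (-30) + (8) = -19.
Reducing mod 7: -19 ≡ 2 (mod 7).
Since F(a, b, c) ≡ 2 ≠ 0 (mod 7), P does NOT lie on the curve.


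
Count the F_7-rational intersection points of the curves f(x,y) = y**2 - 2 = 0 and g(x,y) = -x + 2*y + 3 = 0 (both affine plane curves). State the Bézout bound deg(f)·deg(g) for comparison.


Common zeros: {(2, 3), (4, 4)}; count = 2; Bézout bound = 2.

deg(f) = 2, deg(g) = 1, so Bézout bound = 2.
Scan x ∈ F_7. For each x, list the y ∈ F_7 with f(x, y) ≡ 0 and those with g(x, y) ≡ 0 (mod 7); the common zeros in that column are the intersection.
  x = 0: f ≡ 0 at y ∈ {3, 4}; g ≡ 0 at y ∈ {2}; common: ∅.
  x = 1: f ≡ 0 at y ∈ {3, 4}; g ≡ 0 at y ∈ {6}; common: ∅.
  x = 2: f ≡ 0 at y ∈ {3, 4}; g ≡ 0 at y ∈ {3}; common: {3}.
  x = 3: f ≡ 0 at y ∈ {3, 4}; g ≡ 0 at y ∈ {0}; common: ∅.
  x = 4: f ≡ 0 at y ∈ {3, 4}; g ≡ 0 at y ∈ {4}; common: {4}.
  x = 5: f ≡ 0 at y ∈ {3, 4}; g ≡ 0 at y ∈ {1}; common: ∅.
  x = 6: f ≡ 0 at y ∈ {3, 4}; g ≡ 0 at y ∈ {5}; common: ∅.
Collecting: common zeros = {(2, 3), (4, 4)}, so the count is 2.
Comparison with the Bézout bound: 2 ≤ 2 = deg(f)·deg(g), as expected for curves with no common component (the bound is attained).


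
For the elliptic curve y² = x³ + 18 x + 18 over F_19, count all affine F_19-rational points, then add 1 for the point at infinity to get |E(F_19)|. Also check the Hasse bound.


Affine points = {(2, 9), (2, 10), (3, 2), (3, 17), (5, 9), (5, 10), (6, 0), (8, 3), (8, 16), (9, 4), (9, 15), (10, 1), (10, 18), (12, 9), (12, 10), (13, 6), (13, 13)}; affine count = 17; |E(F_19)| = 18.

Discriminant check: Δ ∝ 4a³ + 27b² = 4·18³ + 27·18² = 4·5832 + 27·324 ≡ 4 (mod 19). Nonzero ⇒ E is nonsingular.
For each x ∈ F_19, compute rhs = x³ + 18·x + 18 mod 19, then count y ∈ F_19 with y² ≡ rhs.
  x = 0: rhs = 18, matching y values: none (0 points).
  x = 1: rhs = 18, matching y values: none (0 points).
  x = 2: rhs = 5, matching y values: 9, 10 (2 points).
  x = 3: rhs = 4, matching y values: 2, 17 (2 points).
  x = 4: rhs = 2, matching y values: none (0 points).
  x = 5: rhs = 5, matching y values: 9, 10 (2 points).
  x = 6: rhs = 0, matching y values: 0 (1 points).
  x = 7: rhs = 12, matching y values: none (0 points).
  x = 8: rhs = 9, matching y values: 3, 16 (2 points).
  x = 9: rhs = 16, matching y values: 4, 15 (2 points).
  x = 10: rhs = 1, matching y values: 1, 18 (2 points).
  x = 11: rhs = 8, matching y values: none (0 points).
  x = 12: rhs = 5, matching y values: 9, 10 (2 points).
  x = 13: rhs = 17, matching y values: 6, 13 (2 points).
  x = 14: rhs = 12, matching y values: none (0 points).
  x = 15: rhs = 15, matching y values: none (0 points).
  x = 16: rhs = 13, matching y values: none (0 points).
  x = 17: rhs = 12, matching y values: none (0 points).
  x = 18: rhs = 18, matching y values: none (0 points).
Total affine count: 17.
Full point count |E(F_19)| = 17 + 1 = 18.
Hasse bound: |18 − (19+1)| = |-2| = 2 ≤ 2√19 ≈ 8.7178 ✓.


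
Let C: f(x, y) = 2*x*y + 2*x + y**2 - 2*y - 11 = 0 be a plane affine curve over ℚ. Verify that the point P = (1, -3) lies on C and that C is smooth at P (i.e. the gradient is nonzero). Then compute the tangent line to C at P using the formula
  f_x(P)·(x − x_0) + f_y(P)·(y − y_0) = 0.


Tangent line at P: -4*x - 6*y - 14 = 0.

Step 1: f(1, -3) = 0, so P lies on C.
Step 2: partial derivatives
  f_x(x, y) = 2*y + 2, f_y(x, y) = 2*x + 2*y - 2.
  f_x(P) = -4, f_y(P) = -6 (gradient nonzero, so P is smooth).
Step 3: tangent line at P: -4·(x − 1) + -6·(y − -3) = 0.
Expanding: -4*x - 6*y - 14 = 0.


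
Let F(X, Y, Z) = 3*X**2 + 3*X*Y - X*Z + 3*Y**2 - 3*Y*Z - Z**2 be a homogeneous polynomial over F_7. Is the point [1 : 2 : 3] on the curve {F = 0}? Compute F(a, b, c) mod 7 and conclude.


F(1,2,3) ≡ 5 (mod 7); P is NOT on the curve.

Evaluate F(1, 2, 3) term-by-term (mod 7).
  3*X**2 ↦ 3·1·1·1 = 3
  3*X*Y ↦ 3·1·2·1 = 6
  -X*Z ↦ -1·1·1·3 = -3
  3*Y**2 ↦ 3·1·4·1 = 12
  -3*Y*Z ↦ -3·1·2·3 = -18
  -Z**2 ↦ -1·1·1·9 = -9
Sum: F(1, 2, 3) = (3) + (6) + (-3) + (12) + (-18) + (-9) = -9.
Reducing mod 7: -9 ≡ 5 (mod 7).
Since F(a, b, c) ≡ 5 ≠ 0 (mod 7), P does NOT lie on the curve.


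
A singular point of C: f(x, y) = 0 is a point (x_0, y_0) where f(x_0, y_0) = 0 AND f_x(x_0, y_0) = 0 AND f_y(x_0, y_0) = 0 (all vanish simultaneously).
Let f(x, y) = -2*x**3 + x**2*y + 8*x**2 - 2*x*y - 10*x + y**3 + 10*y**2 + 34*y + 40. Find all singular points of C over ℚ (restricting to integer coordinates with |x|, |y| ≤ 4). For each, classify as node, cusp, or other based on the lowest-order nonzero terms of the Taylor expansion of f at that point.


Singular points: {(1, -3)}; classification: node.

Compute partial derivatives:
  f_x = -6*x**2 + 2*x*y + 16*x - 2*y - 10.
  f_y = x**2 - 2*x + 3*y**2 + 20*y + 34.
Scan x_0 ∈ {−4, ..., 4}. For each x_0, f_y(x_0, y) is a polynomial in y; find its integer roots y ∈ {−4, ..., 4}, then test f_x and f at those candidates.
  x = -4: f_y(-4, y) = 3*y**2 + 20*y + 58; no integer root y with |y| ≤ 4.
  x = -3: f_y(-3, y) = 3*y**2 + 20*y + 49; no integer root y with |y| ≤ 4.
  x = -2: f_y(-2, y) = 3*y**2 + 20*y + 42; no integer root y with |y| ≤ 4.
  x = -1: f_y(-1, y) = 3*y**2 + 20*y + 37; no integer root y with |y| ≤ 4.
  x = 0: f_y(0, y) = 3*y**2 + 20*y + 34; no integer root y with |y| ≤ 4.
  x = 1: f_y(1, y) = 3*y**2 + 20*y + 33; vanishes at y ∈ {-3}. (1, -3): f_x = 0, f = 0 — SINGULAR.
  x = 2: f_y(2, y) = 3*y**2 + 20*y + 34; no integer root y with |y| ≤ 4.
  x = 3: f_y(3, y) = 3*y**2 + 20*y + 37; no integer root y with |y| ≤ 4.
  x = 4: f_y(4, y) = 3*y**2 + 20*y + 42; no integer root y with |y| ≤ 4.
Only singular point on the grid: (1, -3).
Classify: substitute x = 1 + u, y = -3 + v and expand: f = -2*u**3 + u**2*v - u**2 + v**3 + v**2.
No constant or linear terms (consistent with a singular point). Quadratic part: -u**2 + v**2. Cubic part: -2*u**3 + u**2*v + v**3.
The quadratic part v**2 - u**2 = (v − u)(v + u) splits into two distinct linear factors, so there are two distinct tangent lines y − -3 = ±(x − 1) — this is a node (ordinary double point).
Classification: node.


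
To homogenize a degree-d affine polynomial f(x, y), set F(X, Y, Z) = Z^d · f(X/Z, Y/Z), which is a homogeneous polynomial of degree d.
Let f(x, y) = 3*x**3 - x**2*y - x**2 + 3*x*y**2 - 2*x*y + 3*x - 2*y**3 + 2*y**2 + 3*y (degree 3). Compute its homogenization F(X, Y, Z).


F(X, Y, Z) = 3*X**3 - X**2*Y - X**2*Z + 3*X*Y**2 - 2*X*Y*Z + 3*X*Z**2 - 2*Y**3 + 2*Y**2*Z + 3*Y*Z**2

deg(f) = 3.
Substitute x = X/Z, y = Y/Z into f, then multiply by Z^3.
  monomial 3·x^3·y^0 ↦ 3·X^3·Y^0·Z^0.
  monomial -1·x^2·y^1 ↦ -1·X^2·Y^1·Z^0.
  monomial -1·x^2·y^0 ↦ -1·X^2·Y^0·Z^1.
  monomial 3·x^1·y^2 ↦ 3·X^1·Y^2·Z^0.
  monomial -2·x^1·y^1 ↦ -2·X^1·Y^1·Z^1.
  monomial 3·x^1·y^0 ↦ 3·X^1·Y^0·Z^2.
  monomial -2·x^0·y^3 ↦ -2·X^0·Y^3·Z^0.
  monomial 2·x^0·y^2 ↦ 2·X^0·Y^2·Z^1.
  monomial 3·x^0·y^1 ↦ 3·X^0·Y^1·Z^2.
Collecting: F(X, Y, Z) = 3*X**3 - X**2*Y - X**2*Z + 3*X*Y**2 - 2*X*Y*Z + 3*X*Z**2 - 2*Y**3 + 2*Y**2*Z + 3*Y*Z**2.


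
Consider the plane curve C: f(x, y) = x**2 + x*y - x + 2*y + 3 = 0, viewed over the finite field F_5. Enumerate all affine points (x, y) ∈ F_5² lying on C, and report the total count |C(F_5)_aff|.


Affine F_5-points: {(0, 1), (1, 4), (2, 0), (4, 0)}; count = 4.

For each of the 25 pairs (x, y) ∈ F_5², evaluate f(x, y) mod 5. Record the zeros.
  x = 0: [0↦3, 1↦0, 2↦2, 3↦4, 4↦1]  zeros at y ∈ {1}
  x = 1: [0↦3, 1↦1, 2↦4, 3↦2, 4↦0]  zeros at y ∈ {4}
  x = 2: [0↦0, 1↦4, 2↦3, 3↦2, 4↦1]  zeros at y ∈ {0}
  x = 3: [0↦4, 1↦4, 2↦4, 3↦4, 4↦4]  zeros at y ∈ ∅
  x = 4: [0↦0, 1↦1, 2↦2, 3↦3, 4↦4]  zeros at y ∈ {0}
Collecting zeros: affine points = {(0, 1), (1, 4), (2, 0), (4, 0)}.
Total count |C(F_5)_aff| = 4.


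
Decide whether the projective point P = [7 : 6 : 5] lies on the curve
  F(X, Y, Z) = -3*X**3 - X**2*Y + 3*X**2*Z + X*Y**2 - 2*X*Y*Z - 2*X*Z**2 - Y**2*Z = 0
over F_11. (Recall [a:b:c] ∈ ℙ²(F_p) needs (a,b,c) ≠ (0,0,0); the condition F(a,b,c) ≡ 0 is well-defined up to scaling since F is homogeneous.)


F(7,6,5) ≡ 1 (mod 11); P is NOT on the curve.

Evaluate F(7, 6, 5) term-by-term (mod 11).
  -3*X**3 ↦ -3·343·1·1 = -1029
  -X**2*Y ↦ -1·49·6·1 = -294
  3*X**2*Z ↦ 3·49·1·5 = 735
  X*Y**2 ↦ 1·7·36·1 = 252
  -2*X*Y*Z ↦ -2·7·6·5 = -420
  -2*X*Z**2 ↦ -2·7·1·25 = -350
  -Y**2*Z ↦ -1·1·36·5 = -180
Sum: F(7, 6, 5) = (-1029) + (-294) + (735) + (252) + (-420) + (-350) + (-180) = -1286.
Reducing mod 11: -1286 ≡ 1 (mod 11).
Since F(a, b, c) ≡ 1 ≠ 0 (mod 11), P does NOT lie on the curve.


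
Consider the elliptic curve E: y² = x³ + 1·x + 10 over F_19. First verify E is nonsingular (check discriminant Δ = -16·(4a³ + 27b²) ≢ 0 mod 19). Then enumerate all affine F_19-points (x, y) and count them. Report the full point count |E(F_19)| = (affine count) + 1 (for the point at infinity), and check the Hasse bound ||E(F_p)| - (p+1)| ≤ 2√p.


Affine points = {(2, 1), (2, 18), (5, 8), (5, 11), (6, 2), (6, 17), (8, 6), (8, 13), (9, 8), (9, 11), (13, 4), (13, 15), (17, 0)}; affine count = 13; |E(F_19)| = 14.

Discriminant check: Δ ∝ 4a³ + 27b² = 4·1³ + 27·10² = 4·1 + 27·100 ≡ 6 (mod 19). Nonzero ⇒ E is nonsingular.
For each x ∈ F_19, compute rhs = x³ + 1·x + 10 mod 19, then count y ∈ F_19 with y² ≡ rhs.
  x = 0: rhs = 10, matching y values: none (0 points).
  x = 1: rhs = 12, matching y values: none (0 points).
  x = 2: rhs = 1, matching y values: 1, 18 (2 points).
  x = 3: rhs = 2, matching y values: none (0 points).
  x = 4: rhs = 2, matching y values: none (0 points).
  x = 5: rhs = 7, matching y values: 8, 11 (2 points).
  x = 6: rhs = 4, matching y values: 2, 17 (2 points).
  x = 7: rhs = 18, matching y values: none (0 points).
  x = 8: rhs = 17, matching y values: 6, 13 (2 points).
  x = 9: rhs = 7, matching y values: 8, 11 (2 points).
  x = 10: rhs = 13, matching y values: none (0 points).
  x = 11: rhs = 3, matching y values: none (0 points).
  x = 12: rhs = 2, matching y values: none (0 points).
  x = 13: rhs = 16, matching y values: 4, 15 (2 points).
  x = 14: rhs = 13, matching y values: none (0 points).
  x = 15: rhs = 18, matching y values: none (0 points).
  x = 16: rhs = 18, matching y values: none (0 points).
  x = 17: rhs = 0, matching y values: 0 (1 points).
  x = 18: rhs = 8, matching y values: none (0 points).
Total affine count: 13.
Full point count |E(F_19)| = 13 + 1 = 14.
Hasse bound: |14 − (19+1)| = |-6| = 6 ≤ 2√19 ≈ 8.7178 ✓.


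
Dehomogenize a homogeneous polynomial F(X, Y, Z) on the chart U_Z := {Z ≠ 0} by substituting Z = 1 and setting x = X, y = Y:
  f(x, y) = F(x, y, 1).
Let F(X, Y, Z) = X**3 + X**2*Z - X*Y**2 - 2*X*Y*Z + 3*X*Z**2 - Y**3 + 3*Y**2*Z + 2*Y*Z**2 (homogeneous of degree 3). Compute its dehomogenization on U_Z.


f(x, y) = x**3 + x**2 - x*y**2 - 2*x*y + 3*x - y**3 + 3*y**2 + 2*y

On U_Z we set Z = 1. Each monomial c·X^i·Y^j·Z^k in F becomes c·x^i·y^j·1^k = c·x^i·y^j.
Substituting Z = 1: F(X, Y, 1) = x**3 + x**2 - x*y**2 - 2*x*y + 3*x - y**3 + 3*y**2 + 2*y.
Note: deg(f) ≤ deg(F) = 3; strict inequality happens when F is divisible by Z (lost terms).


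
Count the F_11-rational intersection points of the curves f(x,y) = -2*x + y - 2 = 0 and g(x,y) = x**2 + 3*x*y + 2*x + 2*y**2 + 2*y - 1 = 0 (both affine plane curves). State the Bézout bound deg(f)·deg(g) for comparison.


Common zeros: {(0, 2), (4, 10)}; count = 2; Bézout bound = 2.

deg(f) = 1, deg(g) = 2, so Bézout bound = 2.
Scan x ∈ F_11. For each x, list the y ∈ F_11 with f(x, y) ≡ 0 and those with g(x, y) ≡ 0 (mod 11); the common zeros in that column are the intersection.
  x = 0: f ≡ 0 at y ∈ {2}; g ≡ 0 at y ∈ {2, 8}; common: {2}.
  x = 1: f ≡ 0 at y ∈ {4}; g ≡ 0 at y ∈ {5, 9}; common: ∅.
  x = 2: f ≡ 0 at y ∈ {6}; g ≡ 0 at y ∈ ∅; common: ∅.
  x = 3: f ≡ 0 at y ∈ {8}; g ≡ 0 at y ∈ {2, 9}; common: ∅.
  x = 4: f ≡ 0 at y ∈ {10}; g ≡ 0 at y ∈ {5, 10}; common: {10}.
  x = 5: f ≡ 0 at y ∈ {1}; g ≡ 0 at y ∈ ∅; common: ∅.
  x = 6: f ≡ 0 at y ∈ {3}; g ≡ 0 at y ∈ ∅; common: ∅.
  x = 7: f ≡ 0 at y ∈ {5}; g ≡ 0 at y ∈ {8}; common: ∅.
  x = 8: f ≡ 0 at y ∈ {7}; g ≡ 0 at y ∈ {10}; common: ∅.
  x = 9: f ≡ 0 at y ∈ {9}; g ≡ 0 at y ∈ ∅; common: ∅.
  x = 10: f ≡ 0 at y ∈ {0}; g ≡ 0 at y ∈ ∅; common: ∅.
Collecting: common zeros = {(0, 2), (4, 10)}, so the count is 2.
Comparison with the Bézout bound: 2 ≤ 2 = deg(f)·deg(g), as expected for curves with no common component (the bound is attained).


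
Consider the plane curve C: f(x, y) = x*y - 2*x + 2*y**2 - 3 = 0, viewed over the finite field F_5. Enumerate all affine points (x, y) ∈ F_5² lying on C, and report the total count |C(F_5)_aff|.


Affine F_5-points: {(0, 2), (0, 3), (1, 0), (1, 2), (2, 2), (3, 2), (3, 4), (4, 1), (4, 2)}; count = 9.

For each of the 25 pairs (x, y) ∈ F_5², evaluate f(x, y) mod 5. Record the zeros.
  x = 0: [0↦2, 1↦4, 2↦0, 3↦0, 4↦4]  zeros at y ∈ {2, 3}
  x = 1: [0↦0, 1↦3, 2↦0, 3↦1, 4↦1]  zeros at y ∈ {0, 2}
  x = 2: [0↦3, 1↦2, 2↦0, 3↦2, 4↦3]  zeros at y ∈ {2}
  x = 3: [0↦1, 1↦1, 2↦0, 3↦3, 4↦0]  zeros at y ∈ {2, 4}
  x = 4: [0↦4, 1↦0, 2↦0, 3↦4, 4↦2]  zeros at y ∈ {1, 2}
Collecting zeros: affine points = {(0, 2), (0, 3), (1, 0), (1, 2), (2, 2), (3, 2), (3, 4), (4, 1), (4, 2)}.
Total count |C(F_5)_aff| = 9.


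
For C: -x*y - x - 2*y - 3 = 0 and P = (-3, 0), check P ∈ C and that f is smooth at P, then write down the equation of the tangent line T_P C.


Tangent line at P: -x + y - 3 = 0.

Step 1: f(-3, 0) = 0, so P lies on C.
Step 2: partial derivatives
  f_x(x, y) = -y - 1, f_y(x, y) = -x - 2.
  f_x(P) = -1, f_y(P) = 1 (gradient nonzero, so P is smooth).
Step 3: tangent line at P: -1·(x − -3) + 1·(y − 0) = 0.
Expanding: -x + y - 3 = 0.


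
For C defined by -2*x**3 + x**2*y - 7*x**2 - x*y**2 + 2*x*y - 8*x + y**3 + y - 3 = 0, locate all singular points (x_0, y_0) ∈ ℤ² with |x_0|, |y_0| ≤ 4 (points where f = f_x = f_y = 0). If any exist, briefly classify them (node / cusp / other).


Singular points: {(-1, 0)}; classification: node.

Compute partial derivatives:
  f_x = -6*x**2 + 2*x*y - 14*x - y**2 + 2*y - 8.
  f_y = x**2 - 2*x*y + 2*x + 3*y**2 + 1.
Scan x_0 ∈ {−4, ..., 4}. For each x_0, f_y(x_0, y) is a polynomial in y; find its integer roots y ∈ {−4, ..., 4}, then test f_x and f at those candidates.
  x = -4: f_y(-4, y) = 3*y**2 + 8*y + 9; no integer root y with |y| ≤ 4.
  x = -3: f_y(-3, y) = 3*y**2 + 6*y + 4; no integer root y with |y| ≤ 4.
  x = -2: f_y(-2, y) = 3*y**2 + 4*y + 1; vanishes at y ∈ {-1}. (-2, -1): f_x = -3 ≠ 0.
  x = -1: f_y(-1, y) = 3*y**2 + 2*y; vanishes at y ∈ {0}. (-1, 0): f_x = 0, f = 0 — SINGULAR.
  x = 0: f_y(0, y) = 3*y**2 + 1; no integer root y with |y| ≤ 4.
  x = 1: f_y(1, y) = 3*y**2 - 2*y + 4; no integer root y with |y| ≤ 4.
  x = 2: f_y(2, y) = 3*y**2 - 4*y + 9; no integer root y with |y| ≤ 4.
  x = 3: f_y(3, y) = 3*y**2 - 6*y + 16; no integer root y with |y| ≤ 4.
  x = 4: f_y(4, y) = 3*y**2 - 8*y + 25; no integer root y with |y| ≤ 4.
Only singular point on the grid: (-1, 0).
Classify: substitute x = -1 + u, y = 0 + v and expand: f = -2*u**3 + u**2*v - u**2 - u*v**2 + v**3 + v**2.
No constant or linear terms (consistent with a singular point). Quadratic part: -u**2 + v**2. Cubic part: -2*u**3 + u**2*v - u*v**2 + v**3.
The quadratic part v**2 - u**2 = (v − u)(v + u) splits into two distinct linear factors, so there are two distinct tangent lines y − 0 = ±(x − -1) — this is a node (ordinary double point).
Classification: node.


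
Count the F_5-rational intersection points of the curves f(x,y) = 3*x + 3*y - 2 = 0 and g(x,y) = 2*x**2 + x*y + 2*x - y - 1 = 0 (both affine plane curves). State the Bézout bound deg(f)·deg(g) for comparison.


Common zeros: {(0, 4), (3, 1)}; count = 2; Bézout bound = 2.

deg(f) = 1, deg(g) = 2, so Bézout bound = 2.
Scan x ∈ F_5. For each x, list the y ∈ F_5 with f(x, y) ≡ 0 and those with g(x, y) ≡ 0 (mod 5); the common zeros in that column are the intersection.
  x = 0: f ≡ 0 at y ∈ {4}; g ≡ 0 at y ∈ {4}; common: {4}.
  x = 1: f ≡ 0 at y ∈ {3}; g ≡ 0 at y ∈ ∅; common: ∅.
  x = 2: f ≡ 0 at y ∈ {2}; g ≡ 0 at y ∈ {4}; common: ∅.
  x = 3: f ≡ 0 at y ∈ {1}; g ≡ 0 at y ∈ {1}; common: {1}.
  x = 4: f ≡ 0 at y ∈ {0}; g ≡ 0 at y ∈ {2}; common: ∅.
Collecting: common zeros = {(0, 4), (3, 1)}, so the count is 2.
Comparison with the Bézout bound: 2 ≤ 2 = deg(f)·deg(g), as expected for curves with no common component (the bound is attained).


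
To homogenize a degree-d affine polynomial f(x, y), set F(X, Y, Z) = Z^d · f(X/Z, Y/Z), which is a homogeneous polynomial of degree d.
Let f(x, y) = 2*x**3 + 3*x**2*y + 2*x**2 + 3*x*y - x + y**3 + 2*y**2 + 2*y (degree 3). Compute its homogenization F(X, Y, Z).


F(X, Y, Z) = 2*X**3 + 3*X**2*Y + 2*X**2*Z + 3*X*Y*Z - X*Z**2 + Y**3 + 2*Y**2*Z + 2*Y*Z**2

deg(f) = 3.
Substitute x = X/Z, y = Y/Z into f, then multiply by Z^3.
  monomial 2·x^3·y^0 ↦ 2·X^3·Y^0·Z^0.
  monomial 3·x^2·y^1 ↦ 3·X^2·Y^1·Z^0.
  monomial 2·x^2·y^0 ↦ 2·X^2·Y^0·Z^1.
  monomial 3·x^1·y^1 ↦ 3·X^1·Y^1·Z^1.
  monomial -1·x^1·y^0 ↦ -1·X^1·Y^0·Z^2.
  monomial 1·x^0·y^3 ↦ 1·X^0·Y^3·Z^0.
  monomial 2·x^0·y^2 ↦ 2·X^0·Y^2·Z^1.
  monomial 2·x^0·y^1 ↦ 2·X^0·Y^1·Z^2.
Collecting: F(X, Y, Z) = 2*X**3 + 3*X**2*Y + 2*X**2*Z + 3*X*Y*Z - X*Z**2 + Y**3 + 2*Y**2*Z + 2*Y*Z**2.


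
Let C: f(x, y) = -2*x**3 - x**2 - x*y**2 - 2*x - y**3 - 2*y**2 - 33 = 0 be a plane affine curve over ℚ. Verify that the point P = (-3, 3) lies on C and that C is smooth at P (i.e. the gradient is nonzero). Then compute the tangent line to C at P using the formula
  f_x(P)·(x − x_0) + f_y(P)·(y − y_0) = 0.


Tangent line at P: -59*x - 21*y - 114 = 0.

Step 1: f(-3, 3) = 0, so P lies on C.
Step 2: partial derivatives
  f_x(x, y) = -6*x**2 - 2*x - y**2 - 2, f_y(x, y) = -2*x*y - 3*y**2 - 4*y.
  f_x(P) = -59, f_y(P) = -21 (gradient nonzero, so P is smooth).
Step 3: tangent line at P: -59·(x − -3) + -21·(y − 3) = 0.
Expanding: -59*x - 21*y - 114 = 0.


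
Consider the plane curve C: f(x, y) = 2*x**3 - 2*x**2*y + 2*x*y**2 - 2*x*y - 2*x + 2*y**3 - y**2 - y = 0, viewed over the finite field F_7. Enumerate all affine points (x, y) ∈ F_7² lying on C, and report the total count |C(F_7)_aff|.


Affine F_7-points: {(0, 0), (0, 1), (0, 3), (1, 0), (2, 2), (4, 4), (5, 6), (6, 0)}; count = 8.

For each of the 49 pairs (x, y) ∈ F_7², evaluate f(x, y) mod 7. Record the zeros.
  x = 0: [0↦0, 1↦0, 2↦3, 3↦0, 4↦3, 5↦3, 6↦5]  zeros at y ∈ {0, 1, 3}
  x = 1: [0↦0, 1↦5, 2↦3, 3↦6, 4↦5, 5↦5, 6↦4]  zeros at y ∈ {0}
  x = 2: [0↦5, 1↦4, 2↦0, 3↦5, 4↦3, 5↦6, 6↦5]  zeros at y ∈ {2}
  x = 3: [0↦6, 1↦2, 2↦6, 3↦2, 4↦2, 5↦4, 6↦6]  zeros at y ∈ ∅
  x = 4: [0↦1, 1↦4, 2↦5, 3↦2, 4↦0, 5↦4, 6↦5]  zeros at y ∈ {4}
  x = 5: [0↦2, 1↦1, 2↦2, 3↦3, 4↦2, 5↦4, 6↦0]  zeros at y ∈ {6}
  x = 6: [0↦0, 1↦5, 2↦2, 3↦3, 4↦6, 5↦2, 6↦3]  zeros at y ∈ {0}
Collecting zeros: affine points = {(0, 0), (0, 1), (0, 3), (1, 0), (2, 2), (4, 4), (5, 6), (6, 0)}.
Total count |C(F_7)_aff| = 8.


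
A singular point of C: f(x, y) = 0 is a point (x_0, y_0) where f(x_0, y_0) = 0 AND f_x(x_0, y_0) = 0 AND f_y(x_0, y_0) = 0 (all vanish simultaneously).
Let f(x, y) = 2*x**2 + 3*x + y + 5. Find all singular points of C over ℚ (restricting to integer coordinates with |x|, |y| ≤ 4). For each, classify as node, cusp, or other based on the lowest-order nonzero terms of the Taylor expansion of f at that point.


No singular points in the scanned grid; C is smooth there.

Compute partial derivatives:
  f_x = 4*x + 3.
  f_y = 1.
f_y = 1 is a nonzero constant, so f_y never vanishes: no point (x, y) can satisfy f = f_x = f_y = 0. In particular no (x, y) ∈ {−4, ..., 4}² is singular; the curve is smooth.


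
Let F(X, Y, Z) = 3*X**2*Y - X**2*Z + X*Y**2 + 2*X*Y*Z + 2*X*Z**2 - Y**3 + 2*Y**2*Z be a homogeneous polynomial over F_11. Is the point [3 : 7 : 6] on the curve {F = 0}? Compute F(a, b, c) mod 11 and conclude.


F(3,7,6) ≡ 5 (mod 11); P is NOT on the curve.

Evaluate F(3, 7, 6) term-by-term (mod 11).
  3*X**2*Y ↦ 3·9·7·1 = 189
  -X**2*Z ↦ -1·9·1·6 = -54
  X*Y**2 ↦ 1·3·49·1 = 147
  2*X*Y*Z ↦ 2·3·7·6 = 252
  2*X*Z**2 ↦ 2·3·1·36 = 216
  -Y**3 ↦ -1·1·343·1 = -343
  2*Y**2*Z ↦ 2·1·49·6 = 588
Sum: F(3, 7, 6) = (189) + (-54) + (147) + (252) + (216) + (-343) + (588) = 995.
Reducing mod 11: 995 ≡ 5 (mod 11).
Since F(a, b, c) ≡ 5 ≠ 0 (mod 11), P does NOT lie on the curve.


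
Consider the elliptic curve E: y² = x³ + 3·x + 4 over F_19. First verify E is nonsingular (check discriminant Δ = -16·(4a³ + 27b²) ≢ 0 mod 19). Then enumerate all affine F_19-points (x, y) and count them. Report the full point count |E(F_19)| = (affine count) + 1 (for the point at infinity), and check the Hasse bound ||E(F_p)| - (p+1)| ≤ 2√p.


Affine points = {(0, 2), (0, 17), (4, 2), (4, 17), (5, 7), (5, 12), (7, 8), (7, 11), (9, 0), (11, 0), (12, 1), (12, 18), (13, 6), (13, 13), (14, 4), (14, 15), (15, 2), (15, 17), (16, 5), (16, 14), (17, 3), (17, 16), (18, 0)}; affine count = 23; |E(F_19)| = 24.

Discriminant check: Δ ∝ 4a³ + 27b² = 4·3³ + 27·4² = 4·27 + 27·16 ≡ 8 (mod 19). Nonzero ⇒ E is nonsingular.
For each x ∈ F_19, compute rhs = x³ + 3·x + 4 mod 19, then count y ∈ F_19 with y² ≡ rhs.
  x = 0: rhs = 4, matching y values: 2, 17 (2 points).
  x = 1: rhs = 8, matching y values: none (0 points).
  x = 2: rhs = 18, matching y values: none (0 points).
  x = 3: rhs = 2, matching y values: none (0 points).
  x = 4: rhs = 4, matching y values: 2, 17 (2 points).
  x = 5: rhs = 11, matching y values: 7, 12 (2 points).
  x = 6: rhs = 10, matching y values: none (0 points).
  x = 7: rhs = 7, matching y values: 8, 11 (2 points).
  x = 8: rhs = 8, matching y values: none (0 points).
  x = 9: rhs = 0, matching y values: 0 (1 points).
  x = 10: rhs = 8, matching y values: none (0 points).
  x = 11: rhs = 0, matching y values: 0 (1 points).
  x = 12: rhs = 1, matching y values: 1, 18 (2 points).
  x = 13: rhs = 17, matching y values: 6, 13 (2 points).
  x = 14: rhs = 16, matching y values: 4, 15 (2 points).
  x = 15: rhs = 4, matching y values: 2, 17 (2 points).
  x = 16: rhs = 6, matching y values: 5, 14 (2 points).
  x = 17: rhs = 9, matching y values: 3, 16 (2 points).
  x = 18: rhs = 0, matching y values: 0 (1 points).
Total affine count: 23.
Full point count |E(F_19)| = 23 + 1 = 24.
Hasse bound: |24 − (19+1)| = |4| = 4 ≤ 2√19 ≈ 8.7178 ✓.


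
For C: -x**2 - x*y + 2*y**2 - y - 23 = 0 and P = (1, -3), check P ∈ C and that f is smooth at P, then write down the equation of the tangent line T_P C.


Tangent line at P: x - 14*y - 43 = 0.

Step 1: f(1, -3) = 0, so P lies on C.
Step 2: partial derivatives
  f_x(x, y) = -2*x - y, f_y(x, y) = -x + 4*y - 1.
  f_x(P) = 1, f_y(P) = -14 (gradient nonzero, so P is smooth).
Step 3: tangent line at P: 1·(x − 1) + -14·(y − -3) = 0.
Expanding: x - 14*y - 43 = 0.


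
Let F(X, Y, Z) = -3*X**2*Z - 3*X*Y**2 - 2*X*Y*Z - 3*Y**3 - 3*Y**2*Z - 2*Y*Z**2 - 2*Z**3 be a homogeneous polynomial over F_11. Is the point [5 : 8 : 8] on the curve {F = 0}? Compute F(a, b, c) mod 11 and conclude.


F(5,8,8) ≡ 6 (mod 11); P is NOT on the curve.

Evaluate F(5, 8, 8) term-by-term (mod 11).
  -3*X**2*Z ↦ -3·25·1·8 = -600
  -3*X*Y**2 ↦ -3·5·64·1 = -960
  -2*X*Y*Z ↦ -2·5·8·8 = -640
  -3*Y**3 ↦ -3·1·512·1 = -1536
  -3*Y**2*Z ↦ -3·1·64·8 = -1536
  -2*Y*Z**2 ↦ -2·1·8·64 = -1024
  -2*Z**3 ↦ -2·1·1·512 = -1024
Sum: F(5, 8, 8) = (-600) + (-960) + (-640) + (-1536) + (-1536) + (-1024) + (-1024) = -7320.
Reducing mod 11: -7320 ≡ 6 (mod 11).
Since F(a, b, c) ≡ 6 ≠ 0 (mod 11), P does NOT lie on the curve.


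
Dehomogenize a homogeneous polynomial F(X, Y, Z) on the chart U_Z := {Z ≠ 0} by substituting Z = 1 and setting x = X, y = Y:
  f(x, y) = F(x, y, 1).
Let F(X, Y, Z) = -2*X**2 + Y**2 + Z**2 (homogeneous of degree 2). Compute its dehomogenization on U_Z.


f(x, y) = -2*x**2 + y**2 + 1

On U_Z we set Z = 1. Each monomial c·X^i·Y^j·Z^k in F becomes c·x^i·y^j·1^k = c·x^i·y^j.
Substituting Z = 1: F(X, Y, 1) = -2*x**2 + y**2 + 1.
Note: deg(f) ≤ deg(F) = 2; strict inequality happens when F is divisible by Z (lost terms).


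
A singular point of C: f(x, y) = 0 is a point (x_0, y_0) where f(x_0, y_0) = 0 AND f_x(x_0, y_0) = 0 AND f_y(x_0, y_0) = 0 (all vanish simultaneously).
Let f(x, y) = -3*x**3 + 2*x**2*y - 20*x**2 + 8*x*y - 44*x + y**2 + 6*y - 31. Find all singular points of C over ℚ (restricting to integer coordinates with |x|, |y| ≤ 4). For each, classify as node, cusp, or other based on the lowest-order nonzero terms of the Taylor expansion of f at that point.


Singular points: {(-2, 1)}; classification: cusp.

Compute partial derivatives:
  f_x = -9*x**2 + 4*x*y - 40*x + 8*y - 44.
  f_y = 2*x**2 + 8*x + 2*y + 6.
Scan x_0 ∈ {−4, ..., 4}. For each x_0, f_y(x_0, y) is a polynomial in y; find its integer roots y ∈ {−4, ..., 4}, then test f_x and f at those candidates.
  x = -4: f_y(-4, y) = 2*y + 6; vanishes at y ∈ {-3}. (-4, -3): f_x = -4 ≠ 0.
  x = -3: f_y(-3, y) = 2*y; vanishes at y ∈ {0}. (-3, 0): f_x = -5 ≠ 0.
  x = -2: f_y(-2, y) = 2*y - 2; vanishes at y ∈ {1}. (-2, 1): f_x = 0, f = 0 — SINGULAR.
  x = -1: f_y(-1, y) = 2*y; vanishes at y ∈ {0}. (-1, 0): f_x = -13 ≠ 0.
  x = 0: f_y(0, y) = 2*y + 6; vanishes at y ∈ {-3}. (0, -3): f_x = -68 ≠ 0.
  x = 1: f_y(1, y) = 2*y + 16; no integer root y with |y| ≤ 4.
  x = 2: f_y(2, y) = 2*y + 30; no integer root y with |y| ≤ 4.
  x = 3: f_y(3, y) = 2*y + 48; no integer root y with |y| ≤ 4.
  x = 4: f_y(4, y) = 2*y + 70; no integer root y with |y| ≤ 4.
Only singular point on the grid: (-2, 1).
Classify: substitute x = -2 + u, y = 1 + v and expand: f = -3*u**3 + 2*u**2*v + v**2.
No constant or linear terms (consistent with a singular point). Quadratic part: v**2. Cubic part: -3*u**3 + 2*u**2*v.
The quadratic part v**2 is a perfect square, so there is a single (double) tangent line v = 0, i.e. y = 1. Restricting the cubic part to that line (v = 0) leaves -3*u**3 ≠ 0, so f is not divisible by v and the branch is v² ≈ 3*u**3 to lowest order — this is a cusp.
Classification: cusp.


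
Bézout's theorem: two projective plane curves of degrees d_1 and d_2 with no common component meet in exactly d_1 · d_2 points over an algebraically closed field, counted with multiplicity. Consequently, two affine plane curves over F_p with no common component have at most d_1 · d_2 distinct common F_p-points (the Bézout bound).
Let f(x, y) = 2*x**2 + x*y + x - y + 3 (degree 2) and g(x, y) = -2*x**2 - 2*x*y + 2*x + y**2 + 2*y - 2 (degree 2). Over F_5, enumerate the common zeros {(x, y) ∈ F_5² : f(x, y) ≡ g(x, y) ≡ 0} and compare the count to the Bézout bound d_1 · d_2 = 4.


Common zeros: ∅; count = 0; Bézout bound = 4.

deg(f) = 2, deg(g) = 2, so Bézout bound = 4.
Scan x ∈ F_5. For each x, list the y ∈ F_5 with f(x, y) ≡ 0 and those with g(x, y) ≡ 0 (mod 5); the common zeros in that column are the intersection.
  x = 0: f ≡ 0 at y ∈ {3}; g ≡ 0 at y ∈ ∅; common: ∅.
  x = 1: f ≡ 0 at y ∈ ∅; g ≡ 0 at y ∈ ∅; common: ∅.
  x = 2: f ≡ 0 at y ∈ {2}; g ≡ 0 at y ∈ ∅; common: ∅.
  x = 3: f ≡ 0 at y ∈ {3}; g ≡ 0 at y ∈ ∅; common: ∅.
  x = 4: f ≡ 0 at y ∈ {2}; g ≡ 0 at y ∈ {3}; common: ∅.
Collecting: common zeros = ∅, so the count is 0.
Comparison with the Bézout bound: 0 ≤ 4 = deg(f)·deg(g), as expected for curves with no common component (the affine F_5-count falls short of the bound because intersections may lie at infinity, over extension fields, or carry multiplicity).


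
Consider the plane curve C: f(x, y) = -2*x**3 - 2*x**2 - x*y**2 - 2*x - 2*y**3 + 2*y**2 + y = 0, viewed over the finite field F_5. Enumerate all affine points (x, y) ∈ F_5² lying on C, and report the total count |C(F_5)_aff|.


Affine F_5-points: {(0, 0), (3, 1), (4, 2)}; count = 3.

For each of the 25 pairs (x, y) ∈ F_5², evaluate f(x, y) mod 5. Record the zeros.
  x = 0: [0↦0, 1↦1, 2↦4, 3↦2, 4↦3]  zeros at y ∈ {0}
  x = 1: [0↦4, 1↦4, 2↦4, 3↦2, 4↦1]  zeros at y ∈ ∅
  x = 2: [0↦2, 1↦1, 2↦3, 3↦1, 4↦3]  zeros at y ∈ ∅
  x = 3: [0↦2, 1↦0, 2↦4, 3↦2, 4↦2]  zeros at y ∈ {1}
  x = 4: [0↦2, 1↦4, 2↦0, 3↦3, 4↦1]  zeros at y ∈ {2}
Collecting zeros: affine points = {(0, 0), (3, 1), (4, 2)}.
Total count |C(F_5)_aff| = 3.


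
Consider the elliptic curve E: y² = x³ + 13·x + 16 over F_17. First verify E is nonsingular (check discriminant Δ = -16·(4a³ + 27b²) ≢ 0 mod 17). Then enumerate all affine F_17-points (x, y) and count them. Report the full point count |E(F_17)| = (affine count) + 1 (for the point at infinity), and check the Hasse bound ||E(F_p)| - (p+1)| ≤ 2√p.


Affine points = {(0, 4), (0, 13), (1, 8), (1, 9), (2, 4), (2, 13), (4, 8), (4, 9), (5, 6), (5, 11), (6, 2), (6, 15), (7, 5), (7, 12), (12, 8), (12, 9), (13, 6), (13, 11), (14, 1), (14, 16), (15, 4), (15, 13), (16, 6), (16, 11)}; affine count = 24; |E(F_17)| = 25.

Discriminant check: Δ ∝ 4a³ + 27b² = 4·13³ + 27·16² = 4·2197 + 27·256 ≡ 9 (mod 17). Nonzero ⇒ E is nonsingular.
For each x ∈ F_17, compute rhs = x³ + 13·x + 16 mod 17, then count y ∈ F_17 with y² ≡ rhs.
  x = 0: rhs = 16, matching y values: 4, 13 (2 points).
  x = 1: rhs = 13, matching y values: 8, 9 (2 points).
  x = 2: rhs = 16, matching y values: 4, 13 (2 points).
  x = 3: rhs = 14, matching y values: none (0 points).
  x = 4: rhs = 13, matching y values: 8, 9 (2 points).
  x = 5: rhs = 2, matching y values: 6, 11 (2 points).
  x = 6: rhs = 4, matching y values: 2, 15 (2 points).
  x = 7: rhs = 8, matching y values: 5, 12 (2 points).
  x = 8: rhs = 3, matching y values: none (0 points).
  x = 9: rhs = 12, matching y values: none (0 points).
  x = 10: rhs = 7, matching y values: none (0 points).
  x = 11: rhs = 11, matching y values: none (0 points).
  x = 12: rhs = 13, matching y values: 8, 9 (2 points).
  x = 13: rhs = 2, matching y values: 6, 11 (2 points).
  x = 14: rhs = 1, matching y values: 1, 16 (2 points).
  x = 15: rhs = 16, matching y values: 4, 13 (2 points).
  x = 16: rhs = 2, matching y values: 6, 11 (2 points).
Total affine count: 24.
Full point count |E(F_17)| = 24 + 1 = 25.
Hasse bound: |25 − (17+1)| = |7| = 7 ≤ 2√17 ≈ 8.2462 ✓.


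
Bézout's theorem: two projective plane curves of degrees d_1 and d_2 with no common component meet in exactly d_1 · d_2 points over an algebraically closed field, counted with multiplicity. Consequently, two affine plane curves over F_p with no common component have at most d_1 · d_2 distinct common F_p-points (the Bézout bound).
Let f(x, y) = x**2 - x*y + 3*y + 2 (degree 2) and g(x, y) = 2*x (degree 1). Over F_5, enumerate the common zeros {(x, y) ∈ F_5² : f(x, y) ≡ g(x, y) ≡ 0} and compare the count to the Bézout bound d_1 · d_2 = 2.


Common zeros: {(0, 1)}; count = 1; Bézout bound = 2.

deg(f) = 2, deg(g) = 1, so Bézout bound = 2.
Scan x ∈ F_5. For each x, list the y ∈ F_5 with f(x, y) ≡ 0 and those with g(x, y) ≡ 0 (mod 5); the common zeros in that column are the intersection.
  x = 0: f ≡ 0 at y ∈ {1}; g ≡ 0 at y ∈ {0, 1, 2, 3, 4}; common: {1}.
  x = 1: f ≡ 0 at y ∈ {1}; g ≡ 0 at y ∈ ∅; common: ∅.
  x = 2: f ≡ 0 at y ∈ {4}; g ≡ 0 at y ∈ ∅; common: ∅.
  x = 3: f ≡ 0 at y ∈ ∅; g ≡ 0 at y ∈ ∅; common: ∅.
  x = 4: f ≡ 0 at y ∈ {3}; g ≡ 0 at y ∈ ∅; common: ∅.
Collecting: common zeros = {(0, 1)}, so the count is 1.
Comparison with the Bézout bound: 1 ≤ 2 = deg(f)·deg(g), as expected for curves with no common component (the affine F_5-count falls short of the bound because intersections may lie at infinity, over extension fields, or carry multiplicity).


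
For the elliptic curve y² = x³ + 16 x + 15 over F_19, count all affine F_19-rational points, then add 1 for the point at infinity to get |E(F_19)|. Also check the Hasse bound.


Affine points = {(2, 6), (2, 13), (5, 7), (5, 12), (6, 2), (6, 17), (8, 3), (8, 16), (10, 4), (10, 15), (12, 4), (12, 15), (13, 8), (13, 11), (14, 0), (15, 1), (15, 18), (16, 4), (16, 15), (18, 6), (18, 13)}; affine count = 21; |E(F_19)| = 22.

Discriminant check: Δ ∝ 4a³ + 27b² = 4·16³ + 27·15² = 4·4096 + 27·225 ≡ 1 (mod 19). Nonzero ⇒ E is nonsingular.
For each x ∈ F_19, compute rhs = x³ + 16·x + 15 mod 19, then count y ∈ F_19 with y² ≡ rhs.
  x = 0: rhs = 15, matching y values: none (0 points).
  x = 1: rhs = 13, matching y values: none (0 points).
  x = 2: rhs = 17, matching y values: 6, 13 (2 points).
  x = 3: rhs = 14, matching y values: none (0 points).
  x = 4: rhs = 10, matching y values: none (0 points).
  x = 5: rhs = 11, matching y values: 7, 12 (2 points).
  x = 6: rhs = 4, matching y values: 2, 17 (2 points).
  x = 7: rhs = 14, matching y values: none (0 points).
  x = 8: rhs = 9, matching y values: 3, 16 (2 points).
  x = 9: rhs = 14, matching y values: none (0 points).
  x = 10: rhs = 16, matching y values: 4, 15 (2 points).
  x = 11: rhs = 2, matching y values: none (0 points).
  x = 12: rhs = 16, matching y values: 4, 15 (2 points).
  x = 13: rhs = 7, matching y values: 8, 11 (2 points).
  x = 14: rhs = 0, matching y values: 0 (1 points).
  x = 15: rhs = 1, matching y values: 1, 18 (2 points).
  x = 16: rhs = 16, matching y values: 4, 15 (2 points).
  x = 17: rhs = 13, matching y values: none (0 points).
  x = 18: rhs = 17, matching y values: 6, 13 (2 points).
Total affine count: 21.
Full point count |E(F_19)| = 21 + 1 = 22.
Hasse bound: |22 − (19+1)| = |2| = 2 ≤ 2√19 ≈ 8.7178 ✓.


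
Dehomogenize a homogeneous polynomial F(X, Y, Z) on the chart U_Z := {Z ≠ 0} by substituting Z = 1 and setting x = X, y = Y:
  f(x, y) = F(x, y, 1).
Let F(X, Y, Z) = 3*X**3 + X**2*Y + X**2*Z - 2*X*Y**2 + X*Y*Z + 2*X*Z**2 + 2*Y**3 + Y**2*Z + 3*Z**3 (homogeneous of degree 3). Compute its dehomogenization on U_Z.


f(x, y) = 3*x**3 + x**2*y + x**2 - 2*x*y**2 + x*y + 2*x + 2*y**3 + y**2 + 3

On U_Z we set Z = 1. Each monomial c·X^i·Y^j·Z^k in F becomes c·x^i·y^j·1^k = c·x^i·y^j.
Substituting Z = 1: F(X, Y, 1) = 3*x**3 + x**2*y + x**2 - 2*x*y**2 + x*y + 2*x + 2*y**3 + y**2 + 3.
Note: deg(f) ≤ deg(F) = 3; strict inequality happens when F is divisible by Z (lost terms).
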